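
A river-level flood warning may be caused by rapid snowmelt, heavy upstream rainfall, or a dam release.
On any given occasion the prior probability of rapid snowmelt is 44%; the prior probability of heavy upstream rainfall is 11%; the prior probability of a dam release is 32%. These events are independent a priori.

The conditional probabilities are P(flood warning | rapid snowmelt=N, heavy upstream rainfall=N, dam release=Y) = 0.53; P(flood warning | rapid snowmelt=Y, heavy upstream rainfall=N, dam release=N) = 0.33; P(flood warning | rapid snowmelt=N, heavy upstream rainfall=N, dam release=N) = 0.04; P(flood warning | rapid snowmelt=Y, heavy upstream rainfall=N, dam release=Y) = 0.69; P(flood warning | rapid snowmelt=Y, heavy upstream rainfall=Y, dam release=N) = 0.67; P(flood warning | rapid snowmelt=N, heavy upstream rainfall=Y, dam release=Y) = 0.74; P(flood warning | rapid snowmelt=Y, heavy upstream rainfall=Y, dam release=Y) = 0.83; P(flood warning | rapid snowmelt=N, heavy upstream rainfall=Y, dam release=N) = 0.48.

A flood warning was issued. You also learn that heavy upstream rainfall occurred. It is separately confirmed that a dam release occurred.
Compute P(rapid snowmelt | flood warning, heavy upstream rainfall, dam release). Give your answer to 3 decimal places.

Sum P(flood warning|·) weighted by the priors over both values of rapid snowmelt:
  P(flood warning | heavy upstream rainfall, dam release) = 0.74×0.56 + 0.83×0.44
        = 0.414400 + 0.365200 = 0.779600
Configurations with rapid snowmelt contribute 0.365200, so
  P(rapid snowmelt | flood warning, heavy upstream rainfall, dam release) = 0.365200 / 0.779600 ≈ 0.468

P(rapid snowmelt | flood warning, heavy upstream rainfall, dam release) ≈ 0.468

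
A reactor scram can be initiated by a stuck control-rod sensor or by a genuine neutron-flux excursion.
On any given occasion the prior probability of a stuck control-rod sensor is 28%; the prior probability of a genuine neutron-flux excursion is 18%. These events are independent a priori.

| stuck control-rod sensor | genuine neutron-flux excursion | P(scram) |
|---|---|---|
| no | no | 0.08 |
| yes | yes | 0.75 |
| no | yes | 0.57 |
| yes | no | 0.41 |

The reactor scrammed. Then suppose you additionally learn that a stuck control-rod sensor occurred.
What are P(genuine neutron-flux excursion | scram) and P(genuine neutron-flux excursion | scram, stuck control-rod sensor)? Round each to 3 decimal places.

P(scram) = 0.08*0.72*0.82 + 0.57*0.72*0.18 + 0.41*0.28*0.82 + 0.75*0.28*0.18 = 0.047232 + 0.073872 + 0.094136 + 0.037800 = 0.253040
Restricting to configurations with genuine neutron-flux excursion present: 0.073872 + 0.037800 = 0.111672.
P(genuine neutron-flux excursion | scram) = 0.111672 / 0.253040 ≈ 0.441

Now also conditioning on stuck control-rod sensor=true:
Sum P(scram|·) weighted by the priors over both values of genuine neutron-flux excursion:
  P(scram | stuck control-rod sensor) = 0.41×0.82 + 0.75×0.18
        = 0.336200 + 0.135000 = 0.471200
The terms with genuine neutron-flux excursion present sum to 0.135000, so
  P(genuine neutron-flux excursion | scram, stuck control-rod sensor) = 0.135000 / 0.471200 ≈ 0.287
— stuck control-rod sensor explains away the evidence for genuine neutron-flux excursion.

P(genuine neutron-flux excursion | scram) ≈ 0.441; P(genuine neutron-flux excursion | scram, stuck control-rod sensor) ≈ 0.287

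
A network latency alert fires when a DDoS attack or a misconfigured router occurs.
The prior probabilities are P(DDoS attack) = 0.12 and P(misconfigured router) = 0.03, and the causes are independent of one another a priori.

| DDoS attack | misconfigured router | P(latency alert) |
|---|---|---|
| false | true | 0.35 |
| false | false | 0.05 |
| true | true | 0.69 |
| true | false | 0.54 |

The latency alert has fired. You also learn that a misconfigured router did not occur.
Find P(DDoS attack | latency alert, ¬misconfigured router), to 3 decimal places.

P(latency alert | ¬misconfigured router) = 0.05*0.88 + 0.54*0.12 = 0.044000 + 0.064800 = 0.108800
Restricting to configurations with DDoS attack present: 0.54*0.12 = 0.064800.
So P(DDoS attack | latency alert, ¬misconfigured router) = 0.064800/0.108800 ≈ 0.596.

P(DDoS attack | latency alert, ¬misconfigured router) ≈ 0.596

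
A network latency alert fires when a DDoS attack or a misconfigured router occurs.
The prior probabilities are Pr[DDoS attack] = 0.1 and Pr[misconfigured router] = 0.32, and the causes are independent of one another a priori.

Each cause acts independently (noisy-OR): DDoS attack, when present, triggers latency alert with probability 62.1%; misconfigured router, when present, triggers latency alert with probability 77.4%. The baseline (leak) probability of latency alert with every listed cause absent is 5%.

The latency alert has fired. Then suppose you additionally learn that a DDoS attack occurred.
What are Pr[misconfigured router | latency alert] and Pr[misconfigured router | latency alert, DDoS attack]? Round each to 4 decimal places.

Pr[misconfigured router | latency alert] ≈ 0.7752; Pr[misconfigured router | latency alert, DDoS attack] ≈ 0.4032

Under noisy-OR, P(latency alert | causes) = 1 − (1−0.05)·∏(1−qᵢ) over the active causes.
Sum P(latency alert|·) weighted by the priors over the 4 (DDoS attack, misconfigured router) configurations:
  P(latency alert) = 0.05*0.9*0.68 + 0.7853*0.9*0.32 + 0.63995*0.1*0.68 + 0.918629*0.1*0.32
        = 0.030600 + 0.226166 + 0.043517 + 0.029396 = 0.329679
Keeping only the misconfigured router-present terms gives 0.255562, so
  P(misconfigured router | latency alert) = 0.255562 / 0.329679 ≈ 0.7752

Now condition on the additional information:
Sum P(latency alert|·) weighted by the priors over both values of misconfigured router:
  P(latency alert | DDoS attack) = 0.63995*0.68 + 0.918629*0.32
        = 0.435166 + 0.293961 = 0.729127
The terms with misconfigured router present sum to 0.293961, so
  P(misconfigured router | latency alert, DDoS attack) = 0.293961 / 0.729127 ≈ 0.4032
Conditioning on DDoS attack lowers the posterior on misconfigured router: the classic explaining-away effect in a common-effect structure.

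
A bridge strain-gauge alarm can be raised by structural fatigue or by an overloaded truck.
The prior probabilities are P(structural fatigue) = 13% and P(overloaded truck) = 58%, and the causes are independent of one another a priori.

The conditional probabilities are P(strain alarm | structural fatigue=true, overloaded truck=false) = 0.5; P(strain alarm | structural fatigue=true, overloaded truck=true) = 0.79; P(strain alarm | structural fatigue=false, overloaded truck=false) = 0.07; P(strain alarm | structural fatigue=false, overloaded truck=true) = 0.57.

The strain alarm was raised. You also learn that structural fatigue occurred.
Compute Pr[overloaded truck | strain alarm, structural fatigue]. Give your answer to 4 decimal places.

P(strain alarm | structural fatigue) = 0.5×0.42 + 0.79×0.58 = 0.210000 + 0.458200 = 0.668200
Of this, 0.458200 comes from 0.79×0.58 (the overloaded truck=true cases).
P(overloaded truck | strain alarm, structural fatigue) = 0.458200 / 0.668200 ≈ 0.6857

Pr[overloaded truck | strain alarm, structural fatigue] ≈ 0.6857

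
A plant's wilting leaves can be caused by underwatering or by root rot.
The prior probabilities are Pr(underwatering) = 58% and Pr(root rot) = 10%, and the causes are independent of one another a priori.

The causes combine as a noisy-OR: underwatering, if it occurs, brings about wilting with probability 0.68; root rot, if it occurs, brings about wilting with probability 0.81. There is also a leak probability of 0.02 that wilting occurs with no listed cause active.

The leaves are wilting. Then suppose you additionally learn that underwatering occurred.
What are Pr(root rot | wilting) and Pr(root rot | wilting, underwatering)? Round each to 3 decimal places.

Under noisy-OR, P(wilting | causes) = 1 − (1−0.02)·∏(1−qᵢ) over the active causes.
For the numerator, keep only root rot=true terms: 0.034180 + 0.054544 = 0.088724
Denominator P(wilting): 0.02×0.42×0.9 + 0.8138×0.42×0.1 + 0.6864×0.58×0.9 + 0.940416×0.58×0.1 = 0.454585
Posterior = 0.088724 / 0.454585 ≈ 0.195

Now also conditioning on underwatering=true:
Numerator (weight on configurations with root rot): 0.940416×0.1 = 0.094042
Denominator P(wilting | underwatering): 0.6864×0.9 + 0.940416×0.1 = 0.711802
Posterior = 0.094042 / 0.711802 ≈ 0.132

Pr(root rot | wilting) ≈ 0.195; Pr(root rot | wilting, underwatering) ≈ 0.132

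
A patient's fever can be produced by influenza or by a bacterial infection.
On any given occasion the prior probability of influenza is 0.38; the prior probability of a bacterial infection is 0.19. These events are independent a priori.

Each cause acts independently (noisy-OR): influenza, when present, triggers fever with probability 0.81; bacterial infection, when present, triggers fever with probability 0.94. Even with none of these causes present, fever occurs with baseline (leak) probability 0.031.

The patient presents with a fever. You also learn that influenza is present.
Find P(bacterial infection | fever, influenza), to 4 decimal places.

Under noisy-OR, P(fever | causes) = 1 − (1−0.031)·∏(1−qᵢ) over the active causes.
Weight on bacterial infection=true, given the evidence: 0.988953*0.19 = 0.187901
Denominator P(fever | influenza): 0.81589*0.81 + 0.988953*0.19 = 0.848772
Posterior = 0.187901 / 0.848772 ≈ 0.2214

P(bacterial infection | fever, influenza) ≈ 0.2214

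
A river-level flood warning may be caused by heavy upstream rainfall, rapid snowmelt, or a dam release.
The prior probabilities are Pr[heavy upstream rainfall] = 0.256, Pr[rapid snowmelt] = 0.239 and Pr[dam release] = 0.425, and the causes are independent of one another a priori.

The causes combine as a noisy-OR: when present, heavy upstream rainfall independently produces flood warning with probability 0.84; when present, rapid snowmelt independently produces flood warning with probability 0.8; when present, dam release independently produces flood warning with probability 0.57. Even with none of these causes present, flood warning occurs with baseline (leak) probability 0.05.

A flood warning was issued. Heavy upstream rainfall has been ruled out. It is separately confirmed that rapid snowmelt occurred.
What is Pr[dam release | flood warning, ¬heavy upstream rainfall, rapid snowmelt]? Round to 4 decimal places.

Under noisy-OR, P(flood warning | causes) = 1 − (1−0.05)·∏(1−qᵢ) over the active causes.
Enumerate both values of dam release and weight by the priors:
  P(flood warning | ¬heavy upstream rainfall, rapid snowmelt) = 0.81*0.575 + 0.9183*0.425
        = 0.465750 + 0.390277 = 0.856027
The terms with dam release present sum to 0.390277, so
  P(dam release | flood warning, ¬heavy upstream rainfall, rapid snowmelt) = 0.390277 / 0.856027 ≈ 0.4559

Pr[dam release | flood warning, ¬heavy upstream rainfall, rapid snowmelt] ≈ 0.4559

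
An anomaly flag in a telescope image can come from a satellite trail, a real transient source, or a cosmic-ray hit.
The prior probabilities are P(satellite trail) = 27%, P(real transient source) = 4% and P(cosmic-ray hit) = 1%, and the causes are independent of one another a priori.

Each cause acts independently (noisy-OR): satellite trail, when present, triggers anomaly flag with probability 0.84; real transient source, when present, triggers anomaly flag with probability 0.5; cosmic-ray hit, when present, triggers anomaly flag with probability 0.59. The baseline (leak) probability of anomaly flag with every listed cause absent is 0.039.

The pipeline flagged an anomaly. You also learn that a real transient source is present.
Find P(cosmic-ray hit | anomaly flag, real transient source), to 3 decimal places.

P(cosmic-ray hit | anomaly flag, real transient source) ≈ 0.013

Under noisy-OR, P(anomaly flag | causes) = 1 − (1−0.039)·∏(1−qᵢ) over the active causes.
Enumerate the 4 (satellite trail, cosmic-ray hit) configurations and weight by the priors:
  P(anomaly flag | real transient source) = 0.5195*0.73*0.99 + 0.802995*0.73*0.01 + 0.92312*0.27*0.99 + 0.968479*0.27*0.01
        = 0.375443 + 0.005862 + 0.246750 + 0.002615 = 0.630670
Configurations with cosmic-ray hit contribute 0.008477, so
  P(cosmic-ray hit | anomaly flag, real transient source) = 0.008477 / 0.630670 ≈ 0.013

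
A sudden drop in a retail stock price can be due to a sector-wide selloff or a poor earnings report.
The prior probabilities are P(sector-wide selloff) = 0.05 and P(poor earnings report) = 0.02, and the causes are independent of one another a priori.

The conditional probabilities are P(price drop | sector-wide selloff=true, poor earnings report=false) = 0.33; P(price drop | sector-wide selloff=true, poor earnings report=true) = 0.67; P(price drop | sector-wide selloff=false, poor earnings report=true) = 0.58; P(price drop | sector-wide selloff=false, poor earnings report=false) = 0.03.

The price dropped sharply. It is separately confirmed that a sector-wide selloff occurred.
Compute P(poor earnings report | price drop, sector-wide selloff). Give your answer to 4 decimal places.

P(poor earnings report | price drop, sector-wide selloff) ≈ 0.0398

P(price drop | sector-wide selloff) = 0.33*0.98 + 0.67*0.02 = 0.323400 + 0.013400 = 0.336800
Restricting to configurations with poor earnings report present: 0.67*0.02 = 0.013400.
So P(poor earnings report | price drop, sector-wide selloff) = 0.013400/0.336800 ≈ 0.0398.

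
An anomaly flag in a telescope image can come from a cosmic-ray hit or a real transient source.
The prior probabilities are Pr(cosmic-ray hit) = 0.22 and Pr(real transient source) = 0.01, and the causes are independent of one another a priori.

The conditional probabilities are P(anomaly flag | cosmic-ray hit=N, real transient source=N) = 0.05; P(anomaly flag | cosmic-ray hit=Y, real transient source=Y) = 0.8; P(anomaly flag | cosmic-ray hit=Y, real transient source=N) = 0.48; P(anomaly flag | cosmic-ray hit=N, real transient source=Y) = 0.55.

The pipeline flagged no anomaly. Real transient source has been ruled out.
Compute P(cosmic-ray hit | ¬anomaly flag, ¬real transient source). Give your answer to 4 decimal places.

Enumerate both values of cosmic-ray hit and weight by the priors:
  P(¬anomaly flag | ¬real transient source) = 0.95·0.78 + 0.52·0.22
        = 0.741000 + 0.114400 = 0.855400
The terms with cosmic-ray hit present sum to 0.114400, so
  P(cosmic-ray hit | ¬anomaly flag, ¬real transient source) = 0.114400 / 0.855400 ≈ 0.1337

P(cosmic-ray hit | ¬anomaly flag, ¬real transient source) ≈ 0.1337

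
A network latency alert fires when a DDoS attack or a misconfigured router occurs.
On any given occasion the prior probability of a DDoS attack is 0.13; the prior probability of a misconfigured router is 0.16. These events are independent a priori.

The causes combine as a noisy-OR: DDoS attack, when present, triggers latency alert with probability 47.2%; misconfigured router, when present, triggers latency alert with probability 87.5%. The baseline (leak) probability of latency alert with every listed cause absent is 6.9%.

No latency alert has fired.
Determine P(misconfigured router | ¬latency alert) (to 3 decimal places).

Under noisy-OR, P(latency alert | causes) = 1 − (1−0.069)·∏(1−qᵢ) over the active causes.
For the numerator, keep only misconfigured router=true terms: 0.016199 + 0.001278 = 0.017477
Normalizer over all consistent configurations: 0.931×0.87×0.84 + 0.116375×0.87×0.16 + 0.491568×0.13×0.84 + 0.061446×0.13×0.16 = 0.751531
Posterior = 0.017477 / 0.751531 ≈ 0.023

P(misconfigured router | ¬latency alert) ≈ 0.023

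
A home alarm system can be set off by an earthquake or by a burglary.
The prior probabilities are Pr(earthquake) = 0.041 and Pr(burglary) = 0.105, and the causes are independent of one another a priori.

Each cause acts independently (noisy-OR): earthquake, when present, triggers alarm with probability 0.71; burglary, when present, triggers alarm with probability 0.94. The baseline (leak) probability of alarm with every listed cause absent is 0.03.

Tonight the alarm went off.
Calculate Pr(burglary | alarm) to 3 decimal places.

Under noisy-OR, P(alarm | causes) = 1 − (1−0.03)·∏(1−qᵢ) over the active causes.
P(alarm) = 0.03×0.959×0.895 + 0.9418×0.959×0.105 + 0.7187×0.041×0.895 + 0.983122×0.041×0.105 = 0.025749 + 0.094835 + 0.026373 + 0.004232 = 0.151189
Restricting to configurations with burglary present: 0.094835 + 0.004232 = 0.099067.
Hence the posterior is 0.099067/0.151189 ≈ 0.655.

Pr(burglary | alarm) ≈ 0.655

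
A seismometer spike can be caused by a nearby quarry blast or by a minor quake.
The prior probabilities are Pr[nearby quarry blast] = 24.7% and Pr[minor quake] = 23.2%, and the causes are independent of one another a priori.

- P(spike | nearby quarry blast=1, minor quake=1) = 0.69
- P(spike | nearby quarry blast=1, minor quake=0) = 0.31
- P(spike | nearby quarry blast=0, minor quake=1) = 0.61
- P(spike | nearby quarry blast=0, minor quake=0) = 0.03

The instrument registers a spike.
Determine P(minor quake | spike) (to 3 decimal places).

For the numerator, keep only minor quake=true terms: 0.106565 + 0.039540 = 0.146105
Normalizer over all consistent configurations: 0.03×0.753×0.768 + 0.61×0.753×0.232 + 0.31×0.247×0.768 + 0.69×0.247×0.232 = 0.222260
P(minor quake | spike) = 0.146105/0.222260 ≈ 0.657

P(minor quake | spike) ≈ 0.657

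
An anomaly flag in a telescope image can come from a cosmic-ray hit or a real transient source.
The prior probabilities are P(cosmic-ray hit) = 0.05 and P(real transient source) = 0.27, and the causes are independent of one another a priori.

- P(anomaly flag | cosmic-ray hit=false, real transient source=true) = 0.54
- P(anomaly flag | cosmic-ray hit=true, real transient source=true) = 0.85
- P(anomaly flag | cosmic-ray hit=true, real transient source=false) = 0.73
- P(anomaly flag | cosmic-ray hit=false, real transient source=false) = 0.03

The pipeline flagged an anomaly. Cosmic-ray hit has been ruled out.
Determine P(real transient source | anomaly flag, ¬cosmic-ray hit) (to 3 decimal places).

P(real transient source | anomaly flag, ¬cosmic-ray hit) ≈ 0.869

By total probability over both values of real transient source:
  P(anomaly flag | ¬cosmic-ray hit) = 0.03×0.73 + 0.54×0.27
        = 0.021900 + 0.145800 = 0.167700
Configurations with real transient source contribute 0.145800, so
  P(real transient source | anomaly flag, ¬cosmic-ray hit) = 0.145800 / 0.167700 ≈ 0.869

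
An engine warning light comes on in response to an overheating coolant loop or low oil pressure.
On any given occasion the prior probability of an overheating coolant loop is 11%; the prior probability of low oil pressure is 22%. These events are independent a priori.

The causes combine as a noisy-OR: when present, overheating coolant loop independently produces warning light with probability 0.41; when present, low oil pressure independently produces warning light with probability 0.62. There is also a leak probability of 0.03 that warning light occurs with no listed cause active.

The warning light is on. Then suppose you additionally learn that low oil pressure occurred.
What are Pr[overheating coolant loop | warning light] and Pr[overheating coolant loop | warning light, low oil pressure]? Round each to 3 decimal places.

Under noisy-OR, P(warning light | causes) = 1 − (1−0.03)·∏(1−qᵢ) over the active causes.
P(warning light) = 0.03*0.89*0.78 + 0.6314*0.89*0.22 + 0.4277*0.11*0.78 + 0.782526*0.11*0.22 = 0.020826 + 0.123628 + 0.036697 + 0.018937 = 0.200088
The overheating coolant loop-present share is 0.036697 + 0.018937 = 0.055634.
So P(overheating coolant loop | warning light) = 0.055634/0.200088 ≈ 0.278.

Now also conditioning on low oil pressure=true:
Sum P(warning light|·) weighted by the priors over both values of overheating coolant loop:
  P(warning light | low oil pressure) = 0.6314*0.89 + 0.782526*0.11
        = 0.561946 + 0.086078 = 0.648024
Keeping only the overheating coolant loop-present terms gives 0.086078, so
  P(overheating coolant loop | warning light, low oil pressure) = 0.086078 / 0.648024 ≈ 0.133
Conditioning on low oil pressure lowers the posterior on overheating coolant loop: the classic explaining-away effect in a common-effect structure.

Pr[overheating coolant loop | warning light] ≈ 0.278; Pr[overheating coolant loop | warning light, low oil pressure] ≈ 0.133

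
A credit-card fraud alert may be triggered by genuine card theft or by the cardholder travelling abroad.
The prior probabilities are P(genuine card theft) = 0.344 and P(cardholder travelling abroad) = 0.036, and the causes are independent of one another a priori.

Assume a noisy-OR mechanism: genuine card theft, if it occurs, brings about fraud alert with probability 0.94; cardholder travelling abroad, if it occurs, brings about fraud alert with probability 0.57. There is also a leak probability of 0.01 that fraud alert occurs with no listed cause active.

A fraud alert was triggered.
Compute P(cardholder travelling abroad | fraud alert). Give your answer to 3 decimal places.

P(cardholder travelling abroad | fraud alert) ≈ 0.075

Under noisy-OR, P(fraud alert | causes) = 1 − (1−0.01)·∏(1−qᵢ) over the active causes.
Enumerate the 4 (genuine card theft, cardholder travelling abroad) configurations and weight by the priors:
  P(fraud alert) = 0.01·0.656·0.964 + 0.5743·0.656·0.036 + 0.9406·0.344·0.964 + 0.974458·0.344·0.036
        = 0.006324 + 0.013563 + 0.311918 + 0.012068 = 0.343873
The terms with cardholder travelling abroad present sum to 0.025631, so
  P(cardholder travelling abroad | fraud alert) = 0.025631 / 0.343873 ≈ 0.075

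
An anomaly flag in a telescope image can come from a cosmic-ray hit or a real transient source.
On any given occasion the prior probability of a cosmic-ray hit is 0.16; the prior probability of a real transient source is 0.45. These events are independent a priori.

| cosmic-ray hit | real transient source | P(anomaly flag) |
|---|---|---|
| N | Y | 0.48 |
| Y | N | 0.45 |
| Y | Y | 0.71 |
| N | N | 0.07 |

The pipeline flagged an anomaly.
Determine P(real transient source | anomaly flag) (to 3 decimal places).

P(real transient source | anomaly flag) ≈ 0.764

Sum P(anomaly flag|·) weighted by the priors over the 4 (cosmic-ray hit, real transient source) configurations:
  P(anomaly flag) = 0.07*0.84*0.55 + 0.48*0.84*0.45 + 0.45*0.16*0.55 + 0.71*0.16*0.45
        = 0.032340 + 0.181440 + 0.039600 + 0.051120 = 0.304500
Configurations with real transient source contribute 0.232560, so
  P(real transient source | anomaly flag) = 0.232560 / 0.304500 ≈ 0.764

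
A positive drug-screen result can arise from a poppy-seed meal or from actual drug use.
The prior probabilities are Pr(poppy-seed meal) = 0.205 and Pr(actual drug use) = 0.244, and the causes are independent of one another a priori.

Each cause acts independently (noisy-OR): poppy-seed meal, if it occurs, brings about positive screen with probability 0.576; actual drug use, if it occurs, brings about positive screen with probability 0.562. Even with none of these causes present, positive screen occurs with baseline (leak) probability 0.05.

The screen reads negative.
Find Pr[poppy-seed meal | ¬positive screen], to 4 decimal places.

Under noisy-OR, P(positive screen | causes) = 1 − (1−0.05)·∏(1−qᵢ) over the active causes.
Sum P(¬positive screen|·) weighted by the priors over the 4 (poppy-seed meal, actual drug use) configurations:
  P(¬positive screen) = 0.95*0.795*0.756 + 0.4161*0.795*0.244 + 0.4028*0.205*0.756 + 0.176426*0.205*0.244
        = 0.570969 + 0.080715 + 0.062426 + 0.008825 = 0.722935
The terms with poppy-seed meal present sum to 0.071251, so
  P(poppy-seed meal | ¬positive screen) = 0.071251 / 0.722935 ≈ 0.0986

Pr[poppy-seed meal | ¬positive screen] ≈ 0.0986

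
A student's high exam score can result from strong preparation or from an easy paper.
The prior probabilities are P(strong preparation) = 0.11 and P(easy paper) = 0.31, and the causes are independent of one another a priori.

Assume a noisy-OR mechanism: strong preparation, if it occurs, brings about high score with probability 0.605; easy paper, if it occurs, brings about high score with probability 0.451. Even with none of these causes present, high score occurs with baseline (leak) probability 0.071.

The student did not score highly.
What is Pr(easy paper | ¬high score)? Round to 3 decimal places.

Under noisy-OR, P(high score | causes) = 1 − (1−0.071)·∏(1−qᵢ) over the active causes.
Sum P(¬high score|·) weighted by the priors over the 4 (strong preparation, easy paper) configurations:
  P(¬high score) = 0.929×0.89×0.69 + 0.510021×0.89×0.31 + 0.366955×0.11×0.69 + 0.201458×0.11×0.31
        = 0.570499 + 0.140715 + 0.027852 + 0.006870 = 0.745936
Keeping only the easy paper-present terms gives 0.147585, so
  P(easy paper | ¬high score) = 0.147585 / 0.745936 ≈ 0.198

Pr(easy paper | ¬high score) ≈ 0.198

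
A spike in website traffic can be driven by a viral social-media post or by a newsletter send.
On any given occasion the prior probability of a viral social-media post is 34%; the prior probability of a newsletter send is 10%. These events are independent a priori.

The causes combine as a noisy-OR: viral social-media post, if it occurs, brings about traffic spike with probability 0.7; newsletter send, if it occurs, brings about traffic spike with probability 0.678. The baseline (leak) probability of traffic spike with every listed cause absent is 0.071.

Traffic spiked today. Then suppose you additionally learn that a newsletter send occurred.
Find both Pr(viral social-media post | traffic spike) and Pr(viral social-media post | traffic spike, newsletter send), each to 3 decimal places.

Pr(viral social-media post | traffic spike) ≈ 0.740; Pr(viral social-media post | traffic spike, newsletter send) ≈ 0.401

Under noisy-OR, P(traffic spike | causes) = 1 − (1−0.071)·∏(1−qᵢ) over the active causes.
Enumerate the 4 (viral social-media post, newsletter send) configurations and weight by the priors:
  P(traffic spike) = 0.071×0.66×0.9 + 0.700862×0.66×0.1 + 0.7213×0.34×0.9 + 0.910259×0.34×0.1
        = 0.042174 + 0.046257 + 0.220718 + 0.030949 = 0.340098
Configurations with viral social-media post contribute 0.251667, so
  P(viral social-media post | traffic spike) = 0.251667 / 0.340098 ≈ 0.740

With the extra evidence:
Weight on viral social-media post=true, given the evidence: 0.910259·0.34 = 0.309488
Denominator P(traffic spike | newsletter send): 0.700862·0.66 + 0.910259·0.34 = 0.772057
P(viral social-media post | traffic spike, newsletter send) = 0.309488/0.772057 ≈ 0.401
The drop from 0.740 to 0.401 is the explaining-away (discounting) effect.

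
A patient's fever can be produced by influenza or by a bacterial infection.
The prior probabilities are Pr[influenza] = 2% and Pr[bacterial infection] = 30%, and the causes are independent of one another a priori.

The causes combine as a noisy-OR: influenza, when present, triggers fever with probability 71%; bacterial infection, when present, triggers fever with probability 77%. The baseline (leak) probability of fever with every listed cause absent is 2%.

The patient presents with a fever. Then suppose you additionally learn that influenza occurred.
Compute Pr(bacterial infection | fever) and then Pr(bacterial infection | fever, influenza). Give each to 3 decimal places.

Under noisy-OR, P(fever | causes) = 1 − (1−0.02)·∏(1−qᵢ) over the active causes.
P(fever) = 0.02×0.98×0.7 + 0.7746×0.98×0.3 + 0.7158×0.02×0.7 + 0.934634×0.02×0.3 = 0.013720 + 0.227732 + 0.010021 + 0.005608 = 0.257081
Of this, 0.233340 comes from 0.227732 + 0.005608 (the bacterial infection=true cases).
P(bacterial infection | fever) = 0.233340 / 0.257081 ≈ 0.908

With the extra evidence:
Numerator (weight on configurations with bacterial infection): 0.934634×0.3 = 0.280390
Normalizer over all consistent configurations: 0.7158×0.7 + 0.934634×0.3 = 0.781450
Posterior = 0.280390 / 0.781450 ≈ 0.359
— influenza explains away the evidence for bacterial infection.

Pr(bacterial infection | fever) ≈ 0.908; Pr(bacterial infection | fever, influenza) ≈ 0.359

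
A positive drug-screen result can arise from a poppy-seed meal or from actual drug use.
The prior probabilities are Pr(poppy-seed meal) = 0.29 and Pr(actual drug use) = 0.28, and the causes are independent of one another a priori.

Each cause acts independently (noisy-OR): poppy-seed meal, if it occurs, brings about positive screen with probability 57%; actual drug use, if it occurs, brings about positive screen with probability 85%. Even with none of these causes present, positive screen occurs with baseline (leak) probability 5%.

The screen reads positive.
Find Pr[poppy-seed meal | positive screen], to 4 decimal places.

Pr[poppy-seed meal | positive screen] ≈ 0.5047

Under noisy-OR, P(positive screen | causes) = 1 − (1−0.05)·∏(1−qᵢ) over the active causes.
P(positive screen) = 0.05·0.71·0.72 + 0.8575·0.71·0.28 + 0.5915·0.29·0.72 + 0.938725·0.29·0.28 = 0.025560 + 0.170471 + 0.123505 + 0.076224 = 0.395760
Restricting to configurations with poppy-seed meal present: 0.123505 + 0.076224 = 0.199729.
P(poppy-seed meal | positive screen) = 0.199729 / 0.395760 ≈ 0.5047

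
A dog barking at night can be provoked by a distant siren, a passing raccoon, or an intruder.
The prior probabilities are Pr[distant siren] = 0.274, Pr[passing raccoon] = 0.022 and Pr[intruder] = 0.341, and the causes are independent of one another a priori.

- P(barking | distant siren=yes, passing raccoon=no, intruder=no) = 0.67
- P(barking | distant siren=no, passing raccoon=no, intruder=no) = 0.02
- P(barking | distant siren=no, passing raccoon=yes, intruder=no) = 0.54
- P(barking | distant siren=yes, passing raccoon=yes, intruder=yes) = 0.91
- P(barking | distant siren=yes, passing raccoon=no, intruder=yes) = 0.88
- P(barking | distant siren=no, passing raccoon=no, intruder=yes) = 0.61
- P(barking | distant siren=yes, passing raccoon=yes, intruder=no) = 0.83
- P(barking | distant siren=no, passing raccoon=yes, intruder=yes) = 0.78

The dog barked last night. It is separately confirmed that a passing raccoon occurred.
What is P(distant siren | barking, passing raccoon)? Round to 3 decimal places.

P(distant siren | barking, passing raccoon) ≈ 0.342

Sum P(barking|·) weighted by the priors over the 4 (distant siren, intruder) configurations:
  P(barking | passing raccoon) = 0.54*0.726*0.659 + 0.78*0.726*0.341 + 0.83*0.274*0.659 + 0.91*0.274*0.341
        = 0.258354 + 0.193101 + 0.149870 + 0.085025 = 0.686350
The terms with distant siren present sum to 0.234895, so
  P(distant siren | barking, passing raccoon) = 0.234895 / 0.686350 ≈ 0.342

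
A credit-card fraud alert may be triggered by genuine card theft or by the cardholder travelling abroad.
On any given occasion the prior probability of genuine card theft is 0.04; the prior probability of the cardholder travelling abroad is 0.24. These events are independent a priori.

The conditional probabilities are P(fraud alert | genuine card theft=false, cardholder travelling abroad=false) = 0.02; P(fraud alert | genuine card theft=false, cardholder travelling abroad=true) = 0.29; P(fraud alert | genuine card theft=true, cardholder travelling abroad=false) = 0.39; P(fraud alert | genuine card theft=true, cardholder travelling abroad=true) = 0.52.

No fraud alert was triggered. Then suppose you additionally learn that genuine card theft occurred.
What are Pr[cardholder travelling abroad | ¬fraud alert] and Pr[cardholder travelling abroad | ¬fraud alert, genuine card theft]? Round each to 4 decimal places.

Pr[cardholder travelling abroad | ¬fraud alert] ≈ 0.1865; Pr[cardholder travelling abroad | ¬fraud alert, genuine card theft] ≈ 0.1990

Enumerate the 4 (genuine card theft, cardholder travelling abroad) configurations and weight by the priors:
  P(¬fraud alert) = 0.98×0.96×0.76 + 0.71×0.96×0.24 + 0.61×0.04×0.76 + 0.48×0.04×0.24
        = 0.715008 + 0.163584 + 0.018544 + 0.004608 = 0.901744
Keeping only the cardholder travelling abroad-present terms gives 0.168192, so
  P(cardholder travelling abroad | ¬fraud alert) = 0.168192 / 0.901744 ≈ 0.1865

Now condition on the additional information:
P(¬fraud alert | genuine card theft) = 0.61*0.76 + 0.48*0.24 = 0.463600 + 0.115200 = 0.578800
Restricting to configurations with cardholder travelling abroad present: 0.48*0.24 = 0.115200.
So P(cardholder travelling abroad | ¬fraud alert, genuine card theft) = 0.115200/0.578800 ≈ 0.1990.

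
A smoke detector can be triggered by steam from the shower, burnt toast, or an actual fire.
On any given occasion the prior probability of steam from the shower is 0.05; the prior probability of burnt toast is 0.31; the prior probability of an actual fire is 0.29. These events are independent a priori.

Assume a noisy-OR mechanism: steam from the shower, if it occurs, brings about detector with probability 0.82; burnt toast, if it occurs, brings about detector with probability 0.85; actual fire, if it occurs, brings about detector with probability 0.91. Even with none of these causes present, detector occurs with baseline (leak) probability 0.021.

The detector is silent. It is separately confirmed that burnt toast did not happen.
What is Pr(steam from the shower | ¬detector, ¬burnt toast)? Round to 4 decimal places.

Pr(steam from the shower | ¬detector, ¬burnt toast) ≈ 0.0094

Under noisy-OR, P(detector | causes) = 1 − (1−0.021)·∏(1−qᵢ) over the active causes.
P(¬detector | ¬burnt toast) = 0.979*0.95*0.71 + 0.08811*0.95*0.29 + 0.17622*0.05*0.71 + 0.01586*0.05*0.29 = 0.660335 + 0.024274 + 0.006256 + 0.000230 = 0.691095
Restricting to configurations with steam from the shower present: 0.006256 + 0.000230 = 0.006486.
So P(steam from the shower | ¬detector, ¬burnt toast) = 0.006486/0.691095 ≈ 0.0094.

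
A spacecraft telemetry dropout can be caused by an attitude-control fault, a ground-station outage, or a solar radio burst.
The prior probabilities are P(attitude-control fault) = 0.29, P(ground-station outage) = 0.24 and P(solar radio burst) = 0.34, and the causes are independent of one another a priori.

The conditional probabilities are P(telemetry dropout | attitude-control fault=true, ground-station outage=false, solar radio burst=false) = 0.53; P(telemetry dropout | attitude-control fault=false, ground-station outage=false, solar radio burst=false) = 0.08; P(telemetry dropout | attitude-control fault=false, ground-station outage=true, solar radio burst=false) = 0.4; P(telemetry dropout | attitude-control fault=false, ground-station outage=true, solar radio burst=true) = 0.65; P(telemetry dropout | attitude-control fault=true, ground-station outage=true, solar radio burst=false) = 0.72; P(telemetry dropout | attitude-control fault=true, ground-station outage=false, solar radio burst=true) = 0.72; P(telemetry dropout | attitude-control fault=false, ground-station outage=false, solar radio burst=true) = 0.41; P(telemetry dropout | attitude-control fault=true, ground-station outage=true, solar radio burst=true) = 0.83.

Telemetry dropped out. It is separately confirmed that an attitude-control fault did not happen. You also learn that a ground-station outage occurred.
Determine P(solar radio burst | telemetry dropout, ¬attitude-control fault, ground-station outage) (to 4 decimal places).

P(telemetry dropout | ¬attitude-control fault, ground-station outage) = 0.4*0.66 + 0.65*0.34 = 0.264000 + 0.221000 = 0.485000
The solar radio burst-present share is 0.65*0.34 = 0.221000.
So P(solar radio burst | telemetry dropout, ¬attitude-control fault, ground-station outage) = 0.221000/0.485000 ≈ 0.4557.

P(solar radio burst | telemetry dropout, ¬attitude-control fault, ground-station outage) ≈ 0.4557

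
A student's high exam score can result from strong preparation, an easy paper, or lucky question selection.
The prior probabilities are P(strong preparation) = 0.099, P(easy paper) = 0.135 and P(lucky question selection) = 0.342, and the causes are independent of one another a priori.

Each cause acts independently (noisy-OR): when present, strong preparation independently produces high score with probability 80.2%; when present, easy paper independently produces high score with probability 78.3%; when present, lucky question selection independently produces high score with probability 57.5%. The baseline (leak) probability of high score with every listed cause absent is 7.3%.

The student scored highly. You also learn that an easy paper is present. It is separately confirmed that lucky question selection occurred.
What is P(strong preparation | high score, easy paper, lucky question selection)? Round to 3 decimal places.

P(strong preparation | high score, easy paper, lucky question selection) ≈ 0.106

Under noisy-OR, P(high score | causes) = 1 − (1−0.073)·∏(1−qᵢ) over the active causes.
Enumerate both values of strong preparation and weight by the priors:
  P(high score | easy paper, lucky question selection) = 0.914507·0.901 + 0.983072·0.099
        = 0.823971 + 0.097324 = 0.921295
Keeping only the strong preparation-present terms gives 0.097324, so
  P(strong preparation | high score, easy paper, lucky question selection) = 0.097324 / 0.921295 ≈ 0.106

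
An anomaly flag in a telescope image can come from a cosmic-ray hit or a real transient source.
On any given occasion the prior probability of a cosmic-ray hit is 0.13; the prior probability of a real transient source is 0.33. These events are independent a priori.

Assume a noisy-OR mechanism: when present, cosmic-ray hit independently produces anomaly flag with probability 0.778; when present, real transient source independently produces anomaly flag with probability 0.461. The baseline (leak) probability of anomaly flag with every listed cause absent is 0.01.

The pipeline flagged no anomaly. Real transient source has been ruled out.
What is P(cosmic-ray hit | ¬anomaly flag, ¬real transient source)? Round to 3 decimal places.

P(cosmic-ray hit | ¬anomaly flag, ¬real transient source) ≈ 0.032

Under noisy-OR, P(anomaly flag | causes) = 1 − (1−0.01)·∏(1−qᵢ) over the active causes.
By total probability over both values of cosmic-ray hit:
  P(¬anomaly flag | ¬real transient source) = 0.99*0.87 + 0.21978*0.13
        = 0.861300 + 0.028571 = 0.889871
The terms with cosmic-ray hit present sum to 0.028571, so
  P(cosmic-ray hit | ¬anomaly flag, ¬real transient source) = 0.028571 / 0.889871 ≈ 0.032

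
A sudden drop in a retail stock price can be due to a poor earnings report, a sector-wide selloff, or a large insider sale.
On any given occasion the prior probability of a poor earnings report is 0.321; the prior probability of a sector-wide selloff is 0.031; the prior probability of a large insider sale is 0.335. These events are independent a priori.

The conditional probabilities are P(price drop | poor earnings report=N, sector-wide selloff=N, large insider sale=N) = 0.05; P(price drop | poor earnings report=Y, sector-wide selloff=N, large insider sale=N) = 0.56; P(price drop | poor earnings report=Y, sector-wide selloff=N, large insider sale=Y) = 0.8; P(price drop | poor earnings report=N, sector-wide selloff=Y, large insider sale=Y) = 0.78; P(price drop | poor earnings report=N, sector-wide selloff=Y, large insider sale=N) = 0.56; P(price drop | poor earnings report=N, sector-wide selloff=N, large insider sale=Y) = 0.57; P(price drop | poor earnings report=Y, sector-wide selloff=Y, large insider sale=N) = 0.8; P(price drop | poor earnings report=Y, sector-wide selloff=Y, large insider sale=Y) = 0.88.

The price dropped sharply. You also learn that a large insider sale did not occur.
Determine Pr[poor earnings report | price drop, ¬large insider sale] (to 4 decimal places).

Pr[poor earnings report | price drop, ¬large insider sale] ≈ 0.8030

P(price drop | ¬large insider sale) = 0.05*0.679*0.969 + 0.56*0.679*0.031 + 0.56*0.321*0.969 + 0.8*0.321*0.031 = 0.032898 + 0.011787 + 0.174187 + 0.007961 = 0.226833
Restricting to configurations with poor earnings report present: 0.174187 + 0.007961 = 0.182148.
So P(poor earnings report | price drop, ¬large insider sale) = 0.182148/0.226833 ≈ 0.8030.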